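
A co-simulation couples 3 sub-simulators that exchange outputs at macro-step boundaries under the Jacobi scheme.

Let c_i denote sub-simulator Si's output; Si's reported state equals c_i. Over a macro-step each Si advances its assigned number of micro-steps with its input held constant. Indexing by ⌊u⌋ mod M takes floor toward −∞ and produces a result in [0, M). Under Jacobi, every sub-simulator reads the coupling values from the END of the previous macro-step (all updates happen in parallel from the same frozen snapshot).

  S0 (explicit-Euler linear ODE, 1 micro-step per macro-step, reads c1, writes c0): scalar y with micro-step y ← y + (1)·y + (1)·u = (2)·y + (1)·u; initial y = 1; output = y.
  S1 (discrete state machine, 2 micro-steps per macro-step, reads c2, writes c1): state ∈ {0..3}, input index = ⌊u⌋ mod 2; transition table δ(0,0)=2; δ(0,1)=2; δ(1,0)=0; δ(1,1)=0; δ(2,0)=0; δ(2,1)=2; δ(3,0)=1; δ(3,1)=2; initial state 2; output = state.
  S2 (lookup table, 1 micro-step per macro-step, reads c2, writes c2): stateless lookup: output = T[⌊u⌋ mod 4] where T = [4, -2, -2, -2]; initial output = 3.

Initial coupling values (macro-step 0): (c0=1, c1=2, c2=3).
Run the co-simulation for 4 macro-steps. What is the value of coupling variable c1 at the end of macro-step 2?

c1 at macro-step 2 = 2

macro 1: S0 reads c1=2 → after 1×micro: 4; S1 reads c2=3 → after 2×micro: 2; S2 reads c2=3 → after 1×micro: -2 ⇒ (c0=4, c1=2, c2=-2)
macro 2: S0 reads c1=2 → after 1×micro: 10; S1 reads c2=-2 → after 2×micro: 2; S2 reads c2=-2 → after 1×micro: -2 ⇒ (c0=10, c1=2, c2=-2)
macro 3: S0 reads c1=2 → after 1×micro: 22; S1 reads c2=-2 → after 2×micro: 2; S2 reads c2=-2 → after 1×micro: -2 ⇒ (c0=22, c1=2, c2=-2)
macro 4: S0 reads c1=2 → after 1×micro: 46; S1 reads c2=-2 → after 2×micro: 2; S2 reads c2=-2 → after 1×micro: -2 ⇒ (c0=46, c1=2, c2=-2)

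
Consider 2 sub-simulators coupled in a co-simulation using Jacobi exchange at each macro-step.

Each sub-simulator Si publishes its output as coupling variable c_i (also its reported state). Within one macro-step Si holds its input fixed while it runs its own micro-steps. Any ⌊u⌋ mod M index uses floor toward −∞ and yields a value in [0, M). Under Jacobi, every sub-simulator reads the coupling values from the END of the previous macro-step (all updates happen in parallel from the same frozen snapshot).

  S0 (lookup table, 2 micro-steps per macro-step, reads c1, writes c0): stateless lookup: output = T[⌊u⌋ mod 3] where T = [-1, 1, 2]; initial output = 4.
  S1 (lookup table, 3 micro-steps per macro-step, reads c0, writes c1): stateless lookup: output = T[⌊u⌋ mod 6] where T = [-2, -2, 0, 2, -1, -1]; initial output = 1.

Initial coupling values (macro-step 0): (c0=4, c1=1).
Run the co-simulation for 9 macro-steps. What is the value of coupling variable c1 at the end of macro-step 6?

c1 at macro-step 6 = -2

macro 1: S0 reads c1=1 → after 2×micro: 1; S1 reads c0=4 → after 3×micro: -1 ⇒ (c0=1, c1=-1)
macro 2: S0 reads c1=-1 → after 2×micro: 2; S1 reads c0=1 → after 3×micro: -2 ⇒ (c0=2, c1=-2)
macro 3: S0 reads c1=-2 → after 2×micro: 1; S1 reads c0=2 → after 3×micro: 0 ⇒ (c0=1, c1=0)
macro 4: S0 reads c1=0 → after 2×micro: -1; S1 reads c0=1 → after 3×micro: -2 ⇒ (c0=-1, c1=-2)
macro 5: S0 reads c1=-2 → after 2×micro: 1; S1 reads c0=-1 → after 3×micro: -1 ⇒ (c0=1, c1=-1)
macro 6: S0 reads c1=-1 → after 2×micro: 2; S1 reads c0=1 → after 3×micro: -2 ⇒ (c0=2, c1=-2)
macro 7: S0 reads c1=-2 → after 2×micro: 1; S1 reads c0=2 → after 3×micro: 0 ⇒ (c0=1, c1=0)
macro 8: S0 reads c1=0 → after 2×micro: -1; S1 reads c0=1 → after 3×micro: -2 ⇒ (c0=-1, c1=-2)
macro 9: S0 reads c1=-2 → after 2×micro: 1; S1 reads c0=-1 → after 3×micro: -1 ⇒ (c0=1, c1=-1)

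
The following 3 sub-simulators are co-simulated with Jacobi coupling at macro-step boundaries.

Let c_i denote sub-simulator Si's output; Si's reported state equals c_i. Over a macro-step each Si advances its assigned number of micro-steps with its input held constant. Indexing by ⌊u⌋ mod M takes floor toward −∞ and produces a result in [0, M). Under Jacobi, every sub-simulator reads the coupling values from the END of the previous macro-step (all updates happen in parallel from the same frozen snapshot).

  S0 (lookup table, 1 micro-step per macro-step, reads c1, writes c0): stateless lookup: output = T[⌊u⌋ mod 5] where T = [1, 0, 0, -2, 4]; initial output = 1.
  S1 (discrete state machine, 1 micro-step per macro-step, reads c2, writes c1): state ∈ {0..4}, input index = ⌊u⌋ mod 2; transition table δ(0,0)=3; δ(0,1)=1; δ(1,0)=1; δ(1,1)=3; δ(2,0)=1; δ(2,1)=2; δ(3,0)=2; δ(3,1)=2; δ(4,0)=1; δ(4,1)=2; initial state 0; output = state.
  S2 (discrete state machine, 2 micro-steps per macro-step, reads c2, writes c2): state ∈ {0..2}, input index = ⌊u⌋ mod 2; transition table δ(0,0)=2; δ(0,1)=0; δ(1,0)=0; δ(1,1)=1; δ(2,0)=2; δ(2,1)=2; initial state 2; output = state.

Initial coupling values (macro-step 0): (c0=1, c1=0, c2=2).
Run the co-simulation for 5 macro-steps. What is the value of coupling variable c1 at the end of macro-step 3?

macro 1: S0 reads c1=0 → after 1×micro: 1; S1 reads c2=2 → after 1×micro: 3; S2 reads c2=2 → after 2×micro: 2 ⇒ (c0=1, c1=3, c2=2)
macro 2: S0 reads c1=3 → after 1×micro: -2; S1 reads c2=2 → after 1×micro: 2; S2 reads c2=2 → after 2×micro: 2 ⇒ (c0=-2, c1=2, c2=2)
macro 3: S0 reads c1=2 → after 1×micro: 0; S1 reads c2=2 → after 1×micro: 1; S2 reads c2=2 → after 2×micro: 2 ⇒ (c0=0, c1=1, c2=2)
macro 4: S0 reads c1=1 → after 1×micro: 0; S1 reads c2=2 → after 1×micro: 1; S2 reads c2=2 → after 2×micro: 2 ⇒ (c0=0, c1=1, c2=2)
macro 5: S0 reads c1=1 → after 1×micro: 0; S1 reads c2=2 → after 1×micro: 1; S2 reads c2=2 → after 2×micro: 2 ⇒ (c0=0, c1=1, c2=2)

c1 at macro-step 3 = 1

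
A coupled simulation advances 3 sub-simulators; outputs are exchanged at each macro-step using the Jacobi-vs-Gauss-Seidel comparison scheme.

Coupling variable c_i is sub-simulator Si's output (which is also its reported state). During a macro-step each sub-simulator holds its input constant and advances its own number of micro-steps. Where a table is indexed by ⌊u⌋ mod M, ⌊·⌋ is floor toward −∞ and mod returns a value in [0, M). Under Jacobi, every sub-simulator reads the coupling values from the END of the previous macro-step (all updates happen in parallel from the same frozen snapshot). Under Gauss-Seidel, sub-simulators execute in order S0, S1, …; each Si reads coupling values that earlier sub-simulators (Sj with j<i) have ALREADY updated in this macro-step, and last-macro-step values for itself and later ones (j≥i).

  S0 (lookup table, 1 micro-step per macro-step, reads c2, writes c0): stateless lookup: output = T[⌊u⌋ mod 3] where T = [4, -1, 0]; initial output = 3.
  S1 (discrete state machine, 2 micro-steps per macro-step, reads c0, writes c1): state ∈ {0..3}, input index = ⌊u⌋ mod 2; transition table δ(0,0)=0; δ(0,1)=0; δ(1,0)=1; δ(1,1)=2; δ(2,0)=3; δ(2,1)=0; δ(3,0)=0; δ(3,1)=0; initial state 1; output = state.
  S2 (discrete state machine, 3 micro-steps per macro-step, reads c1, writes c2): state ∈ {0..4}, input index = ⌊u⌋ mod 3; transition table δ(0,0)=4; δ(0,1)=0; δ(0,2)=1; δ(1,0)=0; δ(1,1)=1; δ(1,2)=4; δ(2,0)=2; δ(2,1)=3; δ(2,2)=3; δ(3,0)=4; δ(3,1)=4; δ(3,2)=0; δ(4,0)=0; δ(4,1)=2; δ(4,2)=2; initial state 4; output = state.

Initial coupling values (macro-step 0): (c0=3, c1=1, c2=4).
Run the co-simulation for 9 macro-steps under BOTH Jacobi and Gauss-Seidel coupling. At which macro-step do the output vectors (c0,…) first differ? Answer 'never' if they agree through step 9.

first divergence at macro-step: 1

[Jacobi] macro 1: S0 reads c2=4 → after 1×micro: -1; S1 reads c0=3 → after 2×micro: 0; S2 reads c1=1 → after 3×micro: 4 ⇒ (c0=-1, c1=0, c2=4)
[Jacobi] macro 2: S0 reads c2=4 → after 1×micro: -1; S1 reads c0=-1 → after 2×micro: 0; S2 reads c1=0 → after 3×micro: 0 ⇒ (c0=-1, c1=0, c2=0)
[Jacobi] macro 3: S0 reads c2=0 → after 1×micro: 4; S1 reads c0=-1 → after 2×micro: 0; S2 reads c1=0 → after 3×micro: 4 ⇒ (c0=4, c1=0, c2=4)
[Jacobi] macro 4: S0 reads c2=4 → after 1×micro: -1; S1 reads c0=4 → after 2×micro: 0; S2 reads c1=0 → after 3×micro: 0 ⇒ (c0=-1, c1=0, c2=0)
[Jacobi] macro 5: S0 reads c2=0 → after 1×micro: 4; S1 reads c0=-1 → after 2×micro: 0; S2 reads c1=0 → after 3×micro: 4 ⇒ (c0=4, c1=0, c2=4)
[Jacobi] macro 6: S0 reads c2=4 → after 1×micro: -1; S1 reads c0=4 → after 2×micro: 0; S2 reads c1=0 → after 3×micro: 0 ⇒ (c0=-1, c1=0, c2=0)
[Jacobi] macro 7: S0 reads c2=0 → after 1×micro: 4; S1 reads c0=-1 → after 2×micro: 0; S2 reads c1=0 → after 3×micro: 4 ⇒ (c0=4, c1=0, c2=4)
[Jacobi] macro 8: S0 reads c2=4 → after 1×micro: -1; S1 reads c0=4 → after 2×micro: 0; S2 reads c1=0 → after 3×micro: 0 ⇒ (c0=-1, c1=0, c2=0)
[Jacobi] macro 9: S0 reads c2=0 → after 1×micro: 4; S1 reads c0=-1 → after 2×micro: 0; S2 reads c1=0 → after 3×micro: 4 ⇒ (c0=4, c1=0, c2=4)
[Gauss-Seidel] macro 1: S0 reads c2=4 → after 1×micro: -1; S1 reads c0=-1 → after 2×micro: 0; S2 reads c1=0 → after 3×micro: 0 ⇒ (c0=-1, c1=0, c2=0)
[Gauss-Seidel] macro 2: S0 reads c2=0 → after 1×micro: 4; S1 reads c0=4 → after 2×micro: 0; S2 reads c1=0 → after 3×micro: 4 ⇒ (c0=4, c1=0, c2=4)
[Gauss-Seidel] macro 3: S0 reads c2=4 → after 1×micro: -1; S1 reads c0=-1 → after 2×micro: 0; S2 reads c1=0 → after 3×micro: 0 ⇒ (c0=-1, c1=0, c2=0)
[Gauss-Seidel] macro 4: S0 reads c2=0 → after 1×micro: 4; S1 reads c0=4 → after 2×micro: 0; S2 reads c1=0 → after 3×micro: 4 ⇒ (c0=4, c1=0, c2=4)
[Gauss-Seidel] macro 5: S0 reads c2=4 → after 1×micro: -1; S1 reads c0=-1 → after 2×micro: 0; S2 reads c1=0 → after 3×micro: 0 ⇒ (c0=-1, c1=0, c2=0)
[Gauss-Seidel] macro 6: S0 reads c2=0 → after 1×micro: 4; S1 reads c0=4 → after 2×micro: 0; S2 reads c1=0 → after 3×micro: 4 ⇒ (c0=4, c1=0, c2=4)
[Gauss-Seidel] macro 7: S0 reads c2=4 → after 1×micro: -1; S1 reads c0=-1 → after 2×micro: 0; S2 reads c1=0 → after 3×micro: 0 ⇒ (c0=-1, c1=0, c2=0)
[Gauss-Seidel] macro 8: S0 reads c2=0 → after 1×micro: 4; S1 reads c0=4 → after 2×micro: 0; S2 reads c1=0 → after 3×micro: 4 ⇒ (c0=4, c1=0, c2=4)
[Gauss-Seidel] macro 9: S0 reads c2=4 → after 1×micro: -1; S1 reads c0=-1 → after 2×micro: 0; S2 reads c1=0 → after 3×micro: 0 ⇒ (c0=-1, c1=0, c2=0)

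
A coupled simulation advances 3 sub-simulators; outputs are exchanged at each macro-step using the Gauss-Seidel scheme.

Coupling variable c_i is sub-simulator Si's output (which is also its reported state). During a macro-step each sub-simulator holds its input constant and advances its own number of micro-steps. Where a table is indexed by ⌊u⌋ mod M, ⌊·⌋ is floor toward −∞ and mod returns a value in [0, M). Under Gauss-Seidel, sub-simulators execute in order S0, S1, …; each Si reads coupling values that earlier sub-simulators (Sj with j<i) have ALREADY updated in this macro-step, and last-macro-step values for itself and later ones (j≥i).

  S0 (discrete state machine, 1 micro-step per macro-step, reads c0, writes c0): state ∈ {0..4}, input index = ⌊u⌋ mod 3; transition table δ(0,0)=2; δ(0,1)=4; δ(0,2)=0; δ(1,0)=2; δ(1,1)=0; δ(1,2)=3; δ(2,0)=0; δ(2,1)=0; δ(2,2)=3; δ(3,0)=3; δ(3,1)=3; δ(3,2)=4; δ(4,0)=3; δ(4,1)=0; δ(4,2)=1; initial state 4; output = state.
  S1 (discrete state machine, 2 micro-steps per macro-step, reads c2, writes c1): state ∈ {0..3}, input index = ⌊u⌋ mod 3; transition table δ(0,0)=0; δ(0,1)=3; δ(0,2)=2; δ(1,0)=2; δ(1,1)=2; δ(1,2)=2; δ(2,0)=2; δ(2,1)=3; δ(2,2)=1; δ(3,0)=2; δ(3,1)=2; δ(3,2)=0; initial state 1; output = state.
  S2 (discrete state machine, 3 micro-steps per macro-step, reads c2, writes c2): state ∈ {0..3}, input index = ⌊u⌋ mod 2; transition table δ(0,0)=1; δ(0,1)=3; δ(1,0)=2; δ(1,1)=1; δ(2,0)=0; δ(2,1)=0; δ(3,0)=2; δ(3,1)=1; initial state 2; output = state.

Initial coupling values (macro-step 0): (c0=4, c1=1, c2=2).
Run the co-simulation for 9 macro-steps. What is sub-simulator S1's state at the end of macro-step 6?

S1 state at macro-step 6 = 1

macro 1: S0 reads c0=4 → after 1×micro: 0; S1 reads c2=2 → after 2×micro: 1; S2 reads c2=2 → after 3×micro: 2 ⇒ (c0=0, c1=1, c2=2)
macro 2: S0 reads c0=0 → after 1×micro: 2; S1 reads c2=2 → after 2×micro: 1; S2 reads c2=2 → after 3×micro: 2 ⇒ (c0=2, c1=1, c2=2)
macro 3: S0 reads c0=2 → after 1×micro: 3; S1 reads c2=2 → after 2×micro: 1; S2 reads c2=2 → after 3×micro: 2 ⇒ (c0=3, c1=1, c2=2)
macro 4: S0 reads c0=3 → after 1×micro: 3; S1 reads c2=2 → after 2×micro: 1; S2 reads c2=2 → after 3×micro: 2 ⇒ (c0=3, c1=1, c2=2)
macro 5: S0 reads c0=3 → after 1×micro: 3; S1 reads c2=2 → after 2×micro: 1; S2 reads c2=2 → after 3×micro: 2 ⇒ (c0=3, c1=1, c2=2)
macro 6: S0 reads c0=3 → after 1×micro: 3; S1 reads c2=2 → after 2×micro: 1; S2 reads c2=2 → after 3×micro: 2 ⇒ (c0=3, c1=1, c2=2)
macro 7: S0 reads c0=3 → after 1×micro: 3; S1 reads c2=2 → after 2×micro: 1; S2 reads c2=2 → after 3×micro: 2 ⇒ (c0=3, c1=1, c2=2)
macro 8: S0 reads c0=3 → after 1×micro: 3; S1 reads c2=2 → after 2×micro: 1; S2 reads c2=2 → after 3×micro: 2 ⇒ (c0=3, c1=1, c2=2)
macro 9: S0 reads c0=3 → after 1×micro: 3; S1 reads c2=2 → after 2×micro: 1; S2 reads c2=2 → after 3×micro: 2 ⇒ (c0=3, c1=1, c2=2)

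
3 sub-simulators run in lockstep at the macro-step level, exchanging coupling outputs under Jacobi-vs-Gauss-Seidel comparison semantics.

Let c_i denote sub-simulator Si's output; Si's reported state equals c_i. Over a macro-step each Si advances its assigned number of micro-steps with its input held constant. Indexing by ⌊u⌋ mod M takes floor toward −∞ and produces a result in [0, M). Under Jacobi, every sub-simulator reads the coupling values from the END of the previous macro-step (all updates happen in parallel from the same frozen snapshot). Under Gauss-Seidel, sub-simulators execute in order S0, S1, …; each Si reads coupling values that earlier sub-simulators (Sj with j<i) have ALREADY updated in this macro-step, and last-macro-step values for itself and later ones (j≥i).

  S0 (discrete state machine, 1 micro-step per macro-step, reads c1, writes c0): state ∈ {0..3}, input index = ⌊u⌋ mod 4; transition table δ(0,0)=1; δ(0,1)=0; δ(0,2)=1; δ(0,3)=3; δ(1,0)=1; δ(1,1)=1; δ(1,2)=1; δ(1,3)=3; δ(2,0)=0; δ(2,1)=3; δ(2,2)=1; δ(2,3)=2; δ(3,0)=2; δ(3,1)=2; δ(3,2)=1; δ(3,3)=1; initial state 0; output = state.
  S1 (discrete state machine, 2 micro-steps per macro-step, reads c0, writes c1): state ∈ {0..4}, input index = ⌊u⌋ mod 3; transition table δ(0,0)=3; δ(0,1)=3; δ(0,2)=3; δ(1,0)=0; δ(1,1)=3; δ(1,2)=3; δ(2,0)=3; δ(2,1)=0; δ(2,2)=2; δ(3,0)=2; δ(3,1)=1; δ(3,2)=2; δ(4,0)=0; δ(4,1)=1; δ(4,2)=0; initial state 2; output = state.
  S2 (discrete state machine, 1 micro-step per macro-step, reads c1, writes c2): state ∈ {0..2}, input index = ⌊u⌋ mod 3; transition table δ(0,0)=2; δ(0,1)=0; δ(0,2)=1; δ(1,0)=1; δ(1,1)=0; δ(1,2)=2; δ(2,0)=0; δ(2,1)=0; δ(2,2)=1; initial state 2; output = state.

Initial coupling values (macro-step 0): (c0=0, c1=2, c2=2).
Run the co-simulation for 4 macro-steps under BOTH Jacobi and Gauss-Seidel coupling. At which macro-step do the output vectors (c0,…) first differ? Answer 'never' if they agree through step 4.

first divergence at macro-step: 1

[Jacobi] macro 1: S0 reads c1=2 → after 1×micro: 1; S1 reads c0=0 → after 2×micro: 2; S2 reads c1=2 → after 1×micro: 1 ⇒ (c0=1, c1=2, c2=1)
[Jacobi] macro 2: S0 reads c1=2 → after 1×micro: 1; S1 reads c0=1 → after 2×micro: 3; S2 reads c1=2 → after 1×micro: 2 ⇒ (c0=1, c1=3, c2=2)
[Jacobi] macro 3: S0 reads c1=3 → after 1×micro: 3; S1 reads c0=1 → after 2×micro: 3; S2 reads c1=3 → after 1×micro: 0 ⇒ (c0=3, c1=3, c2=0)
[Jacobi] macro 4: S0 reads c1=3 → after 1×micro: 1; S1 reads c0=3 → after 2×micro: 3; S2 reads c1=3 → after 1×micro: 2 ⇒ (c0=1, c1=3, c2=2)
[Gauss-Seidel] macro 1: S0 reads c1=2 → after 1×micro: 1; S1 reads c0=1 → after 2×micro: 3; S2 reads c1=3 → after 1×micro: 0 ⇒ (c0=1, c1=3, c2=0)
[Gauss-Seidel] macro 2: S0 reads c1=3 → after 1×micro: 3; S1 reads c0=3 → after 2×micro: 3; S2 reads c1=3 → after 1×micro: 2 ⇒ (c0=3, c1=3, c2=2)
[Gauss-Seidel] macro 3: S0 reads c1=3 → after 1×micro: 1; S1 reads c0=1 → after 2×micro: 3; S2 reads c1=3 → after 1×micro: 0 ⇒ (c0=1, c1=3, c2=0)
[Gauss-Seidel] macro 4: S0 reads c1=3 → after 1×micro: 3; S1 reads c0=3 → after 2×micro: 3; S2 reads c1=3 → after 1×micro: 2 ⇒ (c0=3, c1=3, c2=2)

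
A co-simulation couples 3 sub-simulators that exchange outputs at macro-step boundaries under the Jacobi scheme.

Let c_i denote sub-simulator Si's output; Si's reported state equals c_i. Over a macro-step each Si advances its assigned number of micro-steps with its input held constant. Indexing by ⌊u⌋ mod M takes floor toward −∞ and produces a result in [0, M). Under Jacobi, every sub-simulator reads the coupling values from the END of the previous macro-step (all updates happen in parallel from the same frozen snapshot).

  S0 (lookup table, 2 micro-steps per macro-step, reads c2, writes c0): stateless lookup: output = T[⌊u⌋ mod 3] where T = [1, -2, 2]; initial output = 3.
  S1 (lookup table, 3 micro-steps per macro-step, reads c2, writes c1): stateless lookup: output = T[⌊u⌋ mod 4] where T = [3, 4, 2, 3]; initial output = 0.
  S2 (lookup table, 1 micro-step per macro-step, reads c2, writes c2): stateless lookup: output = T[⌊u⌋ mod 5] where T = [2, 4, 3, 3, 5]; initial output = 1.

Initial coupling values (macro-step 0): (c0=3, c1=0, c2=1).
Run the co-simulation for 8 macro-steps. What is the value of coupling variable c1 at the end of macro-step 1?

macro 1: S0 reads c2=1 → after 2×micro: -2; S1 reads c2=1 → after 3×micro: 4; S2 reads c2=1 → after 1×micro: 4 ⇒ (c0=-2, c1=4, c2=4)
macro 2: S0 reads c2=4 → after 2×micro: -2; S1 reads c2=4 → after 3×micro: 3; S2 reads c2=4 → after 1×micro: 5 ⇒ (c0=-2, c1=3, c2=5)
macro 3: S0 reads c2=5 → after 2×micro: 2; S1 reads c2=5 → after 3×micro: 4; S2 reads c2=5 → after 1×micro: 2 ⇒ (c0=2, c1=4, c2=2)
macro 4: S0 reads c2=2 → after 2×micro: 2; S1 reads c2=2 → after 3×micro: 2; S2 reads c2=2 → after 1×micro: 3 ⇒ (c0=2, c1=2, c2=3)
macro 5: S0 reads c2=3 → after 2×micro: 1; S1 reads c2=3 → after 3×micro: 3; S2 reads c2=3 → after 1×micro: 3 ⇒ (c0=1, c1=3, c2=3)
macro 6: S0 reads c2=3 → after 2×micro: 1; S1 reads c2=3 → after 3×micro: 3; S2 reads c2=3 → after 1×micro: 3 ⇒ (c0=1, c1=3, c2=3)
macro 7: S0 reads c2=3 → after 2×micro: 1; S1 reads c2=3 → after 3×micro: 3; S2 reads c2=3 → after 1×micro: 3 ⇒ (c0=1, c1=3, c2=3)
macro 8: S0 reads c2=3 → after 2×micro: 1; S1 reads c2=3 → after 3×micro: 3; S2 reads c2=3 → after 1×micro: 3 ⇒ (c0=1, c1=3, c2=3)

c1 at macro-step 1 = 4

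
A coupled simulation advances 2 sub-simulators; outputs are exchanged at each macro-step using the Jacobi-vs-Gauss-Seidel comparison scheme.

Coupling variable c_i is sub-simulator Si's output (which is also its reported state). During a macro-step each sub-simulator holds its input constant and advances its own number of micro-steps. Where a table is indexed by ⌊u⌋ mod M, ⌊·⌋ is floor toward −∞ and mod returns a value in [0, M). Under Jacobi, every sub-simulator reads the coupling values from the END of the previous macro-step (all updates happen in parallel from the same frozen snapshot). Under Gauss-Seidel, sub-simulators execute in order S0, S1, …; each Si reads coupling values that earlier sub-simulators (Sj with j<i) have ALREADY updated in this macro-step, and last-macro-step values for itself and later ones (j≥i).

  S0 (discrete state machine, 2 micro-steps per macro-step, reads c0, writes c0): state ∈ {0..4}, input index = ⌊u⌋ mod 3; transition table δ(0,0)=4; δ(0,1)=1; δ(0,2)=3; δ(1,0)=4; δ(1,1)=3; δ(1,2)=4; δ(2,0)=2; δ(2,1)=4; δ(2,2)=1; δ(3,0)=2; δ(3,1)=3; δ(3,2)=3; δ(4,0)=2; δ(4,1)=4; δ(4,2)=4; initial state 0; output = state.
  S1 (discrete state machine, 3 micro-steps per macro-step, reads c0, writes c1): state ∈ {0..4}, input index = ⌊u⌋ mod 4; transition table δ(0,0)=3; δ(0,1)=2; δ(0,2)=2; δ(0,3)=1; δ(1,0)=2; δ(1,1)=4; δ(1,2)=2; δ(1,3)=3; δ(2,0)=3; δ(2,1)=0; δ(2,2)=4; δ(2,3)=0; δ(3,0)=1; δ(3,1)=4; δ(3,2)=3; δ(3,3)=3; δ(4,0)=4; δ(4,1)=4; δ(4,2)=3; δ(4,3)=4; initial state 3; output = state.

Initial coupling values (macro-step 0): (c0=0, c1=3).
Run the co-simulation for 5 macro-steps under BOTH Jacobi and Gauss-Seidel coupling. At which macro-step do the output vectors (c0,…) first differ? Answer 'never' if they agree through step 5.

first divergence at macro-step: never

[Jacobi] macro 1: S0 reads c0=0 → after 2×micro: 2; S1 reads c0=0 → after 3×micro: 3 ⇒ (c0=2, c1=3)
[Jacobi] macro 2: S0 reads c0=2 → after 2×micro: 4; S1 reads c0=2 → after 3×micro: 3 ⇒ (c0=4, c1=3)
[Jacobi] macro 3: S0 reads c0=4 → after 2×micro: 4; S1 reads c0=4 → after 3×micro: 3 ⇒ (c0=4, c1=3)
[Jacobi] macro 4: S0 reads c0=4 → after 2×micro: 4; S1 reads c0=4 → after 3×micro: 3 ⇒ (c0=4, c1=3)
[Jacobi] macro 5: S0 reads c0=4 → after 2×micro: 4; S1 reads c0=4 → after 3×micro: 3 ⇒ (c0=4, c1=3)
[Gauss-Seidel] macro 1: S0 reads c0=0 → after 2×micro: 2; S1 reads c0=2 → after 3×micro: 3 ⇒ (c0=2, c1=3)
[Gauss-Seidel] macro 2: S0 reads c0=2 → after 2×micro: 4; S1 reads c0=4 → after 3×micro: 3 ⇒ (c0=4, c1=3)
[Gauss-Seidel] macro 3: S0 reads c0=4 → after 2×micro: 4; S1 reads c0=4 → after 3×micro: 3 ⇒ (c0=4, c1=3)
[Gauss-Seidel] macro 4: S0 reads c0=4 → after 2×micro: 4; S1 reads c0=4 → after 3×micro: 3 ⇒ (c0=4, c1=3)
[Gauss-Seidel] macro 5: S0 reads c0=4 → after 2×micro: 4; S1 reads c0=4 → after 3×micro: 3 ⇒ (c0=4, c1=3)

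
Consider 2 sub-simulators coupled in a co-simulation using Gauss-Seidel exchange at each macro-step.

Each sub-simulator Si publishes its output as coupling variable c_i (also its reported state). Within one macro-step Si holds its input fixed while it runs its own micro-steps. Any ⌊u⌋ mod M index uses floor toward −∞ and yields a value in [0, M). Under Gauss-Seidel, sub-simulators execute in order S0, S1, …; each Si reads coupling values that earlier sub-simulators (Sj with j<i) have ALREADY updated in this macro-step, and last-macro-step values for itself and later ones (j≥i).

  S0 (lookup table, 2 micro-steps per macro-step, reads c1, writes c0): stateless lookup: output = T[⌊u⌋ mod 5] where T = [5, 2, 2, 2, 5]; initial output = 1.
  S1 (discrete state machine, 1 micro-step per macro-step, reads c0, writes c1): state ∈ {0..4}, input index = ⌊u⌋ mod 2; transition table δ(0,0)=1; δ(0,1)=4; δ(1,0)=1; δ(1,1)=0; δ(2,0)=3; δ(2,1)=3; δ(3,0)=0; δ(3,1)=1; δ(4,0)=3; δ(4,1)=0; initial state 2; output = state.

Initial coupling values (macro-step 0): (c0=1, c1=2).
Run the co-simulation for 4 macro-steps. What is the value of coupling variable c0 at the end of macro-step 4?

macro 1: S0 reads c1=2 → after 2×micro: 2; S1 reads c0=2 → after 1×micro: 3 ⇒ (c0=2, c1=3)
macro 2: S0 reads c1=3 → after 2×micro: 2; S1 reads c0=2 → after 1×micro: 0 ⇒ (c0=2, c1=0)
macro 3: S0 reads c1=0 → after 2×micro: 5; S1 reads c0=5 → after 1×micro: 4 ⇒ (c0=5, c1=4)
macro 4: S0 reads c1=4 → after 2×micro: 5; S1 reads c0=5 → after 1×micro: 0 ⇒ (c0=5, c1=0)

c0 at macro-step 4 = 5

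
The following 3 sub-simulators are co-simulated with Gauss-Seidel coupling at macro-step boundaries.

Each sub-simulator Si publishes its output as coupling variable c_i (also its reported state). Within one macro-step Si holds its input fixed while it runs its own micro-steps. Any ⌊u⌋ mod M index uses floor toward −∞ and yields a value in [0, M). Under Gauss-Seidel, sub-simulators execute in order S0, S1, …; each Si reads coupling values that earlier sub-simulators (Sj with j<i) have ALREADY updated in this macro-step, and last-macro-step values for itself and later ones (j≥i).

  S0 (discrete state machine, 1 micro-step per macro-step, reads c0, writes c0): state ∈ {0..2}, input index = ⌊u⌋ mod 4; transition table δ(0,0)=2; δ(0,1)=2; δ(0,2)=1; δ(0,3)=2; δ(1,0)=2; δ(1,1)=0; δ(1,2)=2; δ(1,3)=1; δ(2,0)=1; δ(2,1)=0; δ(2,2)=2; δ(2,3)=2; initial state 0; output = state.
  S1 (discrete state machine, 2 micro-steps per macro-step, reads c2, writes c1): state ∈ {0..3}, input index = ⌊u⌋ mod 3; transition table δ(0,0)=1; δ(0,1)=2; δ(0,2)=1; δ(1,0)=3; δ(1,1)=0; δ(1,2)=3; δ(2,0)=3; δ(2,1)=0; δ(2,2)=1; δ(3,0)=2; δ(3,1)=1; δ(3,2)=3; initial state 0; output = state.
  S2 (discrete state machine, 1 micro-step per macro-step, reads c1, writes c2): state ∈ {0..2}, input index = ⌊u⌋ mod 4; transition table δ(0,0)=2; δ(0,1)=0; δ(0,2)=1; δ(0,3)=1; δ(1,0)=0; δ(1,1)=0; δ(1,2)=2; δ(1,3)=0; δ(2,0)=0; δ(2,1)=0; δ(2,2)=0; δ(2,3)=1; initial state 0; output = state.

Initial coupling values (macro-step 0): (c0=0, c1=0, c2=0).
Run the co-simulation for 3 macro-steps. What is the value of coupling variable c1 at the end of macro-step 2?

c1 at macro-step 2 = 0

macro 1: S0 reads c0=0 → after 1×micro: 2; S1 reads c2=0 → after 2×micro: 3; S2 reads c1=3 → after 1×micro: 1 ⇒ (c0=2, c1=3, c2=1)
macro 2: S0 reads c0=2 → after 1×micro: 2; S1 reads c2=1 → after 2×micro: 0; S2 reads c1=0 → after 1×micro: 0 ⇒ (c0=2, c1=0, c2=0)
macro 3: S0 reads c0=2 → after 1×micro: 2; S1 reads c2=0 → after 2×micro: 3; S2 reads c1=3 → after 1×micro: 1 ⇒ (c0=2, c1=3, c2=1)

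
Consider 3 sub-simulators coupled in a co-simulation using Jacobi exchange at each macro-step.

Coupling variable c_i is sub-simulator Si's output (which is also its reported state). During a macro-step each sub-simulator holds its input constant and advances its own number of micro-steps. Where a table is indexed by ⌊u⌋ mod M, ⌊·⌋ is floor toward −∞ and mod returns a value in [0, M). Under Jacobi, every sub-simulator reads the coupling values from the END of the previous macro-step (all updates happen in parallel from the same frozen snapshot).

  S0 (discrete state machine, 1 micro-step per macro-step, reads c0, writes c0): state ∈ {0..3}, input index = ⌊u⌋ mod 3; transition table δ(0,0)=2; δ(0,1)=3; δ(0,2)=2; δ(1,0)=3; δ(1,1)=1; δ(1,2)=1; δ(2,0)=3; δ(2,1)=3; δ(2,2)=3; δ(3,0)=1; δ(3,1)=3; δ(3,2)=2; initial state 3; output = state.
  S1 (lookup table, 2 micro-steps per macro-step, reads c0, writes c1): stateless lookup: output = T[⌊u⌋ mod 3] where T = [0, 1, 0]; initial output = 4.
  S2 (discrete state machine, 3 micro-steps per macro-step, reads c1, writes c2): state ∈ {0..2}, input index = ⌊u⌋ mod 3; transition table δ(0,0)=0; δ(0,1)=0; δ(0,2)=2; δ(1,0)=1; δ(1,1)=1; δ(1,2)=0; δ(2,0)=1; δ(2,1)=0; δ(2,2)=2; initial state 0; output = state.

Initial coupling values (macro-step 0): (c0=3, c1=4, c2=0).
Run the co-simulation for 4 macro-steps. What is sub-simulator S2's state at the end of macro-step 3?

S2 state at macro-step 3 = 0

macro 1: S0 reads c0=3 → after 1×micro: 1; S1 reads c0=3 → after 2×micro: 0; S2 reads c1=4 → after 3×micro: 0 ⇒ (c0=1, c1=0, c2=0)
macro 2: S0 reads c0=1 → after 1×micro: 1; S1 reads c0=1 → after 2×micro: 1; S2 reads c1=0 → after 3×micro: 0 ⇒ (c0=1, c1=1, c2=0)
macro 3: S0 reads c0=1 → after 1×micro: 1; S1 reads c0=1 → after 2×micro: 1; S2 reads c1=1 → after 3×micro: 0 ⇒ (c0=1, c1=1, c2=0)
macro 4: S0 reads c0=1 → after 1×micro: 1; S1 reads c0=1 → after 2×micro: 1; S2 reads c1=1 → after 3×micro: 0 ⇒ (c0=1, c1=1, c2=0)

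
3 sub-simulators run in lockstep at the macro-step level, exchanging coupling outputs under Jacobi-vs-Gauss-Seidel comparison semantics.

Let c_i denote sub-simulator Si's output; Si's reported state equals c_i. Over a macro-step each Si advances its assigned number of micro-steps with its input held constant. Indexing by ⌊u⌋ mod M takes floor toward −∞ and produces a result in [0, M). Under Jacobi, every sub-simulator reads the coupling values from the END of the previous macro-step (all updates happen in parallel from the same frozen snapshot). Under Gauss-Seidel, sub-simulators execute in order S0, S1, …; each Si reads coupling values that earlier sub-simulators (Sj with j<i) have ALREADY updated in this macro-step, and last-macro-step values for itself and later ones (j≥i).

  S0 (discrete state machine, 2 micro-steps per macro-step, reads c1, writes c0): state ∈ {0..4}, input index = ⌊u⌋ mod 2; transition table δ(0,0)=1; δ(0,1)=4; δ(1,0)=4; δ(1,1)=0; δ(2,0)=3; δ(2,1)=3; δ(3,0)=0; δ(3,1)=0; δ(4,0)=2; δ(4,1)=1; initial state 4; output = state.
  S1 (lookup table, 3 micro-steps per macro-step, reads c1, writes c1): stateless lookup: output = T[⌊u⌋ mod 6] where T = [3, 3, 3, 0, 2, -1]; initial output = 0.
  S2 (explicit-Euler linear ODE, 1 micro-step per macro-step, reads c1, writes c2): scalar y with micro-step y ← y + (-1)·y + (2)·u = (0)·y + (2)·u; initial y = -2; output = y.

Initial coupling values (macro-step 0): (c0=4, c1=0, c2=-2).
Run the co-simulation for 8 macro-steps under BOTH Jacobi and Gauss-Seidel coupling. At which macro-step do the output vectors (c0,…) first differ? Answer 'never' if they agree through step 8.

first divergence at macro-step: 1

[Jacobi] macro 1: S0 reads c1=0 → after 2×micro: 3; S1 reads c1=0 → after 3×micro: 3; S2 reads c1=0 → after 1×micro: 0 ⇒ (c0=3, c1=3, c2=0)
[Jacobi] macro 2: S0 reads c1=3 → after 2×micro: 4; S1 reads c1=3 → after 3×micro: 0; S2 reads c1=3 → after 1×micro: 6 ⇒ (c0=4, c1=0, c2=6)
[Jacobi] macro 3: S0 reads c1=0 → after 2×micro: 3; S1 reads c1=0 → after 3×micro: 3; S2 reads c1=0 → after 1×micro: 0 ⇒ (c0=3, c1=3, c2=0)
[Jacobi] macro 4: S0 reads c1=3 → after 2×micro: 4; S1 reads c1=3 → after 3×micro: 0; S2 reads c1=3 → after 1×micro: 6 ⇒ (c0=4, c1=0, c2=6)
[Jacobi] macro 5: S0 reads c1=0 → after 2×micro: 3; S1 reads c1=0 → after 3×micro: 3; S2 reads c1=0 → after 1×micro: 0 ⇒ (c0=3, c1=3, c2=0)
[Jacobi] macro 6: S0 reads c1=3 → after 2×micro: 4; S1 reads c1=3 → after 3×micro: 0; S2 reads c1=3 → after 1×micro: 6 ⇒ (c0=4, c1=0, c2=6)
[Jacobi] macro 7: S0 reads c1=0 → after 2×micro: 3; S1 reads c1=0 → after 3×micro: 3; S2 reads c1=0 → after 1×micro: 0 ⇒ (c0=3, c1=3, c2=0)
[Jacobi] macro 8: S0 reads c1=3 → after 2×micro: 4; S1 reads c1=3 → after 3×micro: 0; S2 reads c1=3 → after 1×micro: 6 ⇒ (c0=4, c1=0, c2=6)
[Gauss-Seidel] macro 1: S0 reads c1=0 → after 2×micro: 3; S1 reads c1=0 → after 3×micro: 3; S2 reads c1=3 → after 1×micro: 6 ⇒ (c0=3, c1=3, c2=6)
[Gauss-Seidel] macro 2: S0 reads c1=3 → after 2×micro: 4; S1 reads c1=3 → after 3×micro: 0; S2 reads c1=0 → after 1×micro: 0 ⇒ (c0=4, c1=0, c2=0)
[Gauss-Seidel] macro 3: S0 reads c1=0 → after 2×micro: 3; S1 reads c1=0 → after 3×micro: 3; S2 reads c1=3 → after 1×micro: 6 ⇒ (c0=3, c1=3, c2=6)
[Gauss-Seidel] macro 4: S0 reads c1=3 → after 2×micro: 4; S1 reads c1=3 → after 3×micro: 0; S2 reads c1=0 → after 1×micro: 0 ⇒ (c0=4, c1=0, c2=0)
[Gauss-Seidel] macro 5: S0 reads c1=0 → after 2×micro: 3; S1 reads c1=0 → after 3×micro: 3; S2 reads c1=3 → after 1×micro: 6 ⇒ (c0=3, c1=3, c2=6)
[Gauss-Seidel] macro 6: S0 reads c1=3 → after 2×micro: 4; S1 reads c1=3 → after 3×micro: 0; S2 reads c1=0 → after 1×micro: 0 ⇒ (c0=4, c1=0, c2=0)
[Gauss-Seidel] macro 7: S0 reads c1=0 → after 2×micro: 3; S1 reads c1=0 → after 3×micro: 3; S2 reads c1=3 → after 1×micro: 6 ⇒ (c0=3, c1=3, c2=6)
[Gauss-Seidel] macro 8: S0 reads c1=3 → after 2×micro: 4; S1 reads c1=3 → after 3×micro: 0; S2 reads c1=0 → after 1×micro: 0 ⇒ (c0=4, c1=0, c2=0)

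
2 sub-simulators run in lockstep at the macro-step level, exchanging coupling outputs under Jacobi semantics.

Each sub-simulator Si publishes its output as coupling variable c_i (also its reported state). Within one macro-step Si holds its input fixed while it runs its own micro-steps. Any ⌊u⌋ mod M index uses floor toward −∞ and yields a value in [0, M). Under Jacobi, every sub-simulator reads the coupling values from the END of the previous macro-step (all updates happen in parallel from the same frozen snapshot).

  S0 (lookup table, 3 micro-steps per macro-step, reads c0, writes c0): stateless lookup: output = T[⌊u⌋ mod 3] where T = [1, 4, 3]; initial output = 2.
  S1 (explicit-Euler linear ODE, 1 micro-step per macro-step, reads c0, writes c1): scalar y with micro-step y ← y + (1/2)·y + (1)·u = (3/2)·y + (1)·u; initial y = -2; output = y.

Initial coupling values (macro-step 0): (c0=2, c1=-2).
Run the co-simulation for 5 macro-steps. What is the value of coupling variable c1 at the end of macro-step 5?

macro 1: S0 reads c0=2 → after 3×micro: 3; S1 reads c0=2 → after 1×micro: -1 ⇒ (c0=3, c1=-1)
macro 2: S0 reads c0=3 → after 3×micro: 1; S1 reads c0=3 → after 1×micro: 3/2 ⇒ (c0=1, c1=3/2)
macro 3: S0 reads c0=1 → after 3×micro: 4; S1 reads c0=1 → after 1×micro: 13/4 ⇒ (c0=4, c1=13/4)
macro 4: S0 reads c0=4 → after 3×micro: 4; S1 reads c0=4 → after 1×micro: 71/8 ⇒ (c0=4, c1=71/8)
macro 5: S0 reads c0=4 → after 3×micro: 4; S1 reads c0=4 → after 1×micro: 277/16 ⇒ (c0=4, c1=277/16)

c1 at macro-step 5 = 277/16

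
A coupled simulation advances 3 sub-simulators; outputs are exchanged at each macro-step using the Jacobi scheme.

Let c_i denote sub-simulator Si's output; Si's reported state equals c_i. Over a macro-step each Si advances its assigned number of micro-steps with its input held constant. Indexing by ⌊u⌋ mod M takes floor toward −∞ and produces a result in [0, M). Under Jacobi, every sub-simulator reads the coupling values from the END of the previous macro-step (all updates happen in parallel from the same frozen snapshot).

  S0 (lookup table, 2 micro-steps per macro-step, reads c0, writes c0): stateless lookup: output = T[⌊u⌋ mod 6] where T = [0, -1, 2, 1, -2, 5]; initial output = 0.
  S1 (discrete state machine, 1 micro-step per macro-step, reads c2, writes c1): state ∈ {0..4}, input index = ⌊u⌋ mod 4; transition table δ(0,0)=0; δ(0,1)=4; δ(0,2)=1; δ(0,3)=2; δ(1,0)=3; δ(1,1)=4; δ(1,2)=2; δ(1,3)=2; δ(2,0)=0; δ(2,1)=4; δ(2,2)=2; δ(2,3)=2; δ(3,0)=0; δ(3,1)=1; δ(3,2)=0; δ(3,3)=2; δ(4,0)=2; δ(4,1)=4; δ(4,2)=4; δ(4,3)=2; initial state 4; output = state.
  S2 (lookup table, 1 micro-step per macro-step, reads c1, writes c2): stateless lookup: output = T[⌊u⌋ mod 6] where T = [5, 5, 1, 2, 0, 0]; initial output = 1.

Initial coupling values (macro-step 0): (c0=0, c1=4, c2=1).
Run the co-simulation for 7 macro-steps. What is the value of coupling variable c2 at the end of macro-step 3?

macro 1: S0 reads c0=0 → after 2×micro: 0; S1 reads c2=1 → after 1×micro: 4; S2 reads c1=4 → after 1×micro: 0 ⇒ (c0=0, c1=4, c2=0)
macro 2: S0 reads c0=0 → after 2×micro: 0; S1 reads c2=0 → after 1×micro: 2; S2 reads c1=4 → after 1×micro: 0 ⇒ (c0=0, c1=2, c2=0)
macro 3: S0 reads c0=0 → after 2×micro: 0; S1 reads c2=0 → after 1×micro: 0; S2 reads c1=2 → after 1×micro: 1 ⇒ (c0=0, c1=0, c2=1)
macro 4: S0 reads c0=0 → after 2×micro: 0; S1 reads c2=1 → after 1×micro: 4; S2 reads c1=0 → after 1×micro: 5 ⇒ (c0=0, c1=4, c2=5)
macro 5: S0 reads c0=0 → after 2×micro: 0; S1 reads c2=5 → after 1×micro: 4; S2 reads c1=4 → after 1×micro: 0 ⇒ (c0=0, c1=4, c2=0)
macro 6: S0 reads c0=0 → after 2×micro: 0; S1 reads c2=0 → after 1×micro: 2; S2 reads c1=4 → after 1×micro: 0 ⇒ (c0=0, c1=2, c2=0)
macro 7: S0 reads c0=0 → after 2×micro: 0; S1 reads c2=0 → after 1×micro: 0; S2 reads c1=2 → after 1×micro: 1 ⇒ (c0=0, c1=0, c2=1)

c2 at macro-step 3 = 1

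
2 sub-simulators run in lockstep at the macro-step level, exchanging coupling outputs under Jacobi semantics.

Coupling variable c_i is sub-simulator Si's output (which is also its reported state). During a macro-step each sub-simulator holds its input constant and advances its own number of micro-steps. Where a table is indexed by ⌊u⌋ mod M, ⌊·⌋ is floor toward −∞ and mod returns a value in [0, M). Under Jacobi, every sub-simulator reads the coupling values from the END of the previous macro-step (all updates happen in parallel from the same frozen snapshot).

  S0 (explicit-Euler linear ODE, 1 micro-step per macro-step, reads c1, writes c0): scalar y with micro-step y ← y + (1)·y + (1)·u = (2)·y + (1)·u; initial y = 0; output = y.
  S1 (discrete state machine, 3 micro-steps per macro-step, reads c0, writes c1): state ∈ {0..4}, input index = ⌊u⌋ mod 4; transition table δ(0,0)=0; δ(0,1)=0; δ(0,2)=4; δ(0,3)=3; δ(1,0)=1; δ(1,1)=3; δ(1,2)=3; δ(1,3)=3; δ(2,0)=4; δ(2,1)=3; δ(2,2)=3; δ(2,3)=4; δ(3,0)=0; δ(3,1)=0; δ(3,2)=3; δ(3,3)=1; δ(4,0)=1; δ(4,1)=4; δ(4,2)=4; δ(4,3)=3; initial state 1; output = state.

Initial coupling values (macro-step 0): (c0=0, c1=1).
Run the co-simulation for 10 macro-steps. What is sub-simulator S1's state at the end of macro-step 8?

macro 1: S0 reads c1=1 → after 1×micro: 1; S1 reads c0=0 → after 3×micro: 1 ⇒ (c0=1, c1=1)
macro 2: S0 reads c1=1 → after 1×micro: 3; S1 reads c0=1 → after 3×micro: 0 ⇒ (c0=3, c1=0)
macro 3: S0 reads c1=0 → after 1×micro: 6; S1 reads c0=3 → after 3×micro: 3 ⇒ (c0=6, c1=3)
macro 4: S0 reads c1=3 → after 1×micro: 15; S1 reads c0=6 → after 3×micro: 3 ⇒ (c0=15, c1=3)
macro 5: S0 reads c1=3 → after 1×micro: 33; S1 reads c0=15 → after 3×micro: 1 ⇒ (c0=33, c1=1)
macro 6: S0 reads c1=1 → after 1×micro: 67; S1 reads c0=33 → after 3×micro: 0 ⇒ (c0=67, c1=0)
macro 7: S0 reads c1=0 → after 1×micro: 134; S1 reads c0=67 → after 3×micro: 3 ⇒ (c0=134, c1=3)
macro 8: S0 reads c1=3 → after 1×micro: 271; S1 reads c0=134 → after 3×micro: 3 ⇒ (c0=271, c1=3)
macro 9: S0 reads c1=3 → after 1×micro: 545; S1 reads c0=271 → after 3×micro: 1 ⇒ (c0=545, c1=1)
macro 10: S0 reads c1=1 → after 1×micro: 1091; S1 reads c0=545 → after 3×micro: 0 ⇒ (c0=1091, c1=0)

S1 state at macro-step 8 = 3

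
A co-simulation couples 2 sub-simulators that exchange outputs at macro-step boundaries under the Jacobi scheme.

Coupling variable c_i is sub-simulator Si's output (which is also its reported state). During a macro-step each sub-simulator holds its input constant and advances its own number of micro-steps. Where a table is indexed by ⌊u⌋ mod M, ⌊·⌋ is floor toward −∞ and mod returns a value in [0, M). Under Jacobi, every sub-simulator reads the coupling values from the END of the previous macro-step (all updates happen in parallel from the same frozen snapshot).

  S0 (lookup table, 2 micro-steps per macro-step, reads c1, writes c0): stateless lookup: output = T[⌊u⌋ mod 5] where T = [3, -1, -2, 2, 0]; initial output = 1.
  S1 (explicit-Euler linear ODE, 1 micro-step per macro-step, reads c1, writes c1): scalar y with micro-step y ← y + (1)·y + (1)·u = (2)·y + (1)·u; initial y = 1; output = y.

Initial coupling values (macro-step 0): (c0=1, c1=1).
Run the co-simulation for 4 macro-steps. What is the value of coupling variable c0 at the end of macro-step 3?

macro 1: S0 reads c1=1 → after 2×micro: -1; S1 reads c1=1 → after 1×micro: 3 ⇒ (c0=-1, c1=3)
macro 2: S0 reads c1=3 → after 2×micro: 2; S1 reads c1=3 → after 1×micro: 9 ⇒ (c0=2, c1=9)
macro 3: S0 reads c1=9 → after 2×micro: 0; S1 reads c1=9 → after 1×micro: 27 ⇒ (c0=0, c1=27)
macro 4: S0 reads c1=27 → after 2×micro: -2; S1 reads c1=27 → after 1×micro: 81 ⇒ (c0=-2, c1=81)

c0 at macro-step 3 = 0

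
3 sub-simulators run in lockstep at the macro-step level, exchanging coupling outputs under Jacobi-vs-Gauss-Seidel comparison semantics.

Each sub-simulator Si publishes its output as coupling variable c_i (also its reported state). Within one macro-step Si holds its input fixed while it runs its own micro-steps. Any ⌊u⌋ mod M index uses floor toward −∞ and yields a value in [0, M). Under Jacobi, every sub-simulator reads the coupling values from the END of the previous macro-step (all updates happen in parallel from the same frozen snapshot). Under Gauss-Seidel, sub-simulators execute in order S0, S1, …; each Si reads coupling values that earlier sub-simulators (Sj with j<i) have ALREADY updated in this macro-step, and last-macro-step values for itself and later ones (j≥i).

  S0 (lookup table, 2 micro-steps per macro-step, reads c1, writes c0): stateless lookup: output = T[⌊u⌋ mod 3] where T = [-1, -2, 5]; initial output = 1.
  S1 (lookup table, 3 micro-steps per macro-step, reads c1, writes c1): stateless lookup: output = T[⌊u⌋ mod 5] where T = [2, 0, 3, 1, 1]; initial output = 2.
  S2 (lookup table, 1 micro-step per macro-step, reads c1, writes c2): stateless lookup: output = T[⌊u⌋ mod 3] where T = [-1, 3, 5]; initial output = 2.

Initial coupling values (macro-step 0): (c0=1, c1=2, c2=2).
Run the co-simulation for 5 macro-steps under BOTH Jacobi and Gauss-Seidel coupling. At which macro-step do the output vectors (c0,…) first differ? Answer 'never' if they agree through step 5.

first divergence at macro-step: 1

[Jacobi] macro 1: S0 reads c1=2 → after 2×micro: 5; S1 reads c1=2 → after 3×micro: 3; S2 reads c1=2 → after 1×micro: 5 ⇒ (c0=5, c1=3, c2=5)
[Jacobi] macro 2: S0 reads c1=3 → after 2×micro: -1; S1 reads c1=3 → after 3×micro: 1; S2 reads c1=3 → after 1×micro: -1 ⇒ (c0=-1, c1=1, c2=-1)
[Jacobi] macro 3: S0 reads c1=1 → after 2×micro: -2; S1 reads c1=1 → after 3×micro: 0; S2 reads c1=1 → after 1×micro: 3 ⇒ (c0=-2, c1=0, c2=3)
[Jacobi] macro 4: S0 reads c1=0 → after 2×micro: -1; S1 reads c1=0 → after 3×micro: 2; S2 reads c1=0 → after 1×micro: -1 ⇒ (c0=-1, c1=2, c2=-1)
[Jacobi] macro 5: S0 reads c1=2 → after 2×micro: 5; S1 reads c1=2 → after 3×micro: 3; S2 reads c1=2 → after 1×micro: 5 ⇒ (c0=5, c1=3, c2=5)
[Gauss-Seidel] macro 1: S0 reads c1=2 → after 2×micro: 5; S1 reads c1=2 → after 3×micro: 3; S2 reads c1=3 → after 1×micro: -1 ⇒ (c0=5, c1=3, c2=-1)
[Gauss-Seidel] macro 2: S0 reads c1=3 → after 2×micro: -1; S1 reads c1=3 → after 3×micro: 1; S2 reads c1=1 → after 1×micro: 3 ⇒ (c0=-1, c1=1, c2=3)
[Gauss-Seidel] macro 3: S0 reads c1=1 → after 2×micro: -2; S1 reads c1=1 → after 3×micro: 0; S2 reads c1=0 → after 1×micro: -1 ⇒ (c0=-2, c1=0, c2=-1)
[Gauss-Seidel] macro 4: S0 reads c1=0 → after 2×micro: -1; S1 reads c1=0 → after 3×micro: 2; S2 reads c1=2 → after 1×micro: 5 ⇒ (c0=-1, c1=2, c2=5)
[Gauss-Seidel] macro 5: S0 reads c1=2 → after 2×micro: 5; S1 reads c1=2 → after 3×micro: 3; S2 reads c1=3 → after 1×micro: -1 ⇒ (c0=5, c1=3, c2=-1)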